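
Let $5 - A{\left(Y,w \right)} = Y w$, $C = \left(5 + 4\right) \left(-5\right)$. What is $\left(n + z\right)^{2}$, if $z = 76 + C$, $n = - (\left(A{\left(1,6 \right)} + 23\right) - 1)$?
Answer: $100$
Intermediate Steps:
$C = -45$ ($C = 9 \left(-5\right) = -45$)
$A{\left(Y,w \right)} = 5 - Y w$
$n = -21$ ($n = - (\left(\left(5 - 1 \cdot 6\right) + 23\right) - 1) = - (\left(\left(5 - 6\right) + 23\right) - 1) = - (\left(-1 + 23\right) - 1) = - (22 - 1) = \left(-1\right) 21 = -21$)
$z = 31$ ($z = 76 - 45 = 31$)
$\left(n + z\right)^{2} = \left(-21 + 31\right)^{2} = 10^{2} = 100$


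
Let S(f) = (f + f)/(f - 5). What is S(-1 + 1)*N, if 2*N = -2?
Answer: 0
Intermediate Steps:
N = -1 (N = (½)*(-2) = -1)
S(f) = 2*f/(-5 + f) (S(f) = (2*f)/(-5 + f) = 2*f/(-5 + f))
S(-1 + 1)*N = (2*(-1 + 1)/(-5 + (-1 + 1)))*(-1) = (2*0/(-5 + 0))*(-1) = (2*0/(-5))*(-1) = (2*0*(-⅕))*(-1) = 0*(-1) = 0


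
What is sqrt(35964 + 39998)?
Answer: sqrt(75962) ≈ 275.61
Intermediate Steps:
sqrt(35964 + 39998) = sqrt(75962)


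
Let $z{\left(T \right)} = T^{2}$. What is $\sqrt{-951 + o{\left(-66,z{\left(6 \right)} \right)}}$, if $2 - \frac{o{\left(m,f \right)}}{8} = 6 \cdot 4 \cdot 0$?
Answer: $i \sqrt{935} \approx 30.578 i$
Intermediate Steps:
$o{\left(m,f \right)} = 16$ ($o{\left(m,f \right)} = 16 - 8 \cdot 6 \cdot 4 \cdot 0 = 16 - 8 \cdot 24 \cdot 0 = 16 - 0 = 16 + 0 = 16$)
$\sqrt{-951 + o{\left(-66,z{\left(6 \right)} \right)}} = \sqrt{-951 + 16} = \sqrt{-935} = i \sqrt{935}$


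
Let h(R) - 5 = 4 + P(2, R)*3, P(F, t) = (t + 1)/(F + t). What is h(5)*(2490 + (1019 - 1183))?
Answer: 188406/7 ≈ 26915.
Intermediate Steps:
P(F, t) = (1 + t)/(F + t)
h(R) = 9 + 3*(1 + R)/(2 + R) (h(R) = 5 + (4 + ((1 + R)/(2 + R))*3) = 5 + (4 + 3*(1 + R)/(2 + R)) = 9 + 3*(1 + R)/(2 + R))
h(5)*(2490 + (1019 - 1183)) = (3*(7 + 4*5)/(2 + 5))*(2490 + (1019 - 1183)) = (3*(7 + 20)/7)*(2490 - 164) = (3*(⅐)*27)*2326 = (81/7)*2326 = 188406/7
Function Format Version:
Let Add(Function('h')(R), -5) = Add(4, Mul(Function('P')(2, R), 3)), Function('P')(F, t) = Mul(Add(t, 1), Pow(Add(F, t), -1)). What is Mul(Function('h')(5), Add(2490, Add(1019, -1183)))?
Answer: Rational(188406, 7) ≈ 26915.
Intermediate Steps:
Function('P')(F, t) = Mul(Pow(Add(F, t), -1), Add(1, t)) (Function('P')(F, t) = Mul(Add(1, t), Pow(Add(F, t), -1)) = Mul(Pow(Add(F, t), -1), Add(1, t)))
Function('h')(R) = Add(9, Mul(3, Pow(Add(2, R), -1), Add(1, R))) (Function('h')(R) = Add(5, Add(4, Mul(Mul(Pow(Add(2, R), -1), Add(1, R)), 3))) = Add(5, Add(4, Mul(3, Pow(Add(2, R), -1), Add(1, R)))) = Add(9, Mul(3, Pow(Add(2, R), -1), Add(1, R))))
Mul(Function('h')(5), Add(2490, Add(1019, -1183))) = Mul(Mul(3, Pow(Add(2, 5), -1), Add(7, Mul(4, 5))), Add(2490, Add(1019, -1183))) = Mul(Mul(3, Pow(7, -1), Add(7, 20)), Add(2490, -164)) = Mul(Mul(3, Rational(1, 7), 27), 2326) = Mul(Rational(81, 7), 2326) = Rational(188406, 7)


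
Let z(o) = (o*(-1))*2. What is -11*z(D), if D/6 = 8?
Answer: 1056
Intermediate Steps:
D = 48 (D = 6*8 = 48)
z(o) = -2*o (z(o) = -o*2 = -2*o)
-11*z(D) = -(-22)*48 = -11*(-96) = 1056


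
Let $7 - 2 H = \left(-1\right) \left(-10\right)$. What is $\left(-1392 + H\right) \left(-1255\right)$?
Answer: $\frac{3497685}{2} \approx 1.7488 \cdot 10^{6}$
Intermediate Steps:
$H = - \frac{3}{2}$ ($H = \frac{7}{2} - \frac{\left(-1\right) \left(-10\right)}{2} = \frac{7}{2} - 5 = - \frac{3}{2} \approx -1.5$)
$\left(-1392 + H\right) \left(-1255\right) = \left(-1392 - \frac{3}{2}\right) \left(-1255\right) = \left(- \frac{2787}{2}\right) \left(-1255\right) = \frac{3497685}{2}$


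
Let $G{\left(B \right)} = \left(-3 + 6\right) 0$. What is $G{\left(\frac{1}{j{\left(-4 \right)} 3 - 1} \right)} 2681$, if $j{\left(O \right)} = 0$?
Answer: $0$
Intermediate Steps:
$G{\left(B \right)} = 0$ ($G{\left(B \right)} = 3 \cdot 0 = 0$)
$G{\left(\frac{1}{j{\left(-4 \right)} 3 - 1} \right)} 2681 = 0 \cdot 2681 = 0$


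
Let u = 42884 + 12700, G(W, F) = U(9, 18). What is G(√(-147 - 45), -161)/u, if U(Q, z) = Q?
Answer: 1/6176 ≈ 0.00016192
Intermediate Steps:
G(W, F) = 9
u = 55584
G(√(-147 - 45), -161)/u = 9/55584 = 9*(1/55584) = 1/6176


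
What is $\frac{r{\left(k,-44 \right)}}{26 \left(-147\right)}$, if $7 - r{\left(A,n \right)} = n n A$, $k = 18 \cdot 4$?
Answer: $\frac{139385}{3822} \approx 36.469$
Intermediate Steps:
$k = 72$
$r{\left(A,n \right)} = 7 - A n^{2}$ ($r{\left(A,n \right)} = 7 - n n A = 7 - n^{2} A = 7 - A n^{2}$)
$\frac{r{\left(k,-44 \right)}}{26 \left(-147\right)} = \frac{7 - 72 \left(-44\right)^{2}}{26 \left(-147\right)} = \frac{7 - 72 \cdot 1936}{-3822} = \left(7 - 139392\right) \left(- \frac{1}{3822}\right) = \left(-139385\right) \left(- \frac{1}{3822}\right) = \frac{139385}{3822}$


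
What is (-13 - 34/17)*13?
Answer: -195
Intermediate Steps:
(-13 - 34/17)*13 = (-13 - 34*1/17)*13 = (-13 - 2)*13 = -15*13 = -195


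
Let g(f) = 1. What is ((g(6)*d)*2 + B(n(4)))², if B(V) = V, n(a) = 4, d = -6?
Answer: 64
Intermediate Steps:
((g(6)*d)*2 + B(n(4)))² = ((1*(-6))*2 + 4)² = (-6*2 + 4)² = (-12 + 4)² = (-8)² = 64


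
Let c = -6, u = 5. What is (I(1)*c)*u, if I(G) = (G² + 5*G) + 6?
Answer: -360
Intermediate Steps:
I(G) = 6 + G² + 5*G
(I(1)*c)*u = ((6 + 1² + 5*1)*(-6))*5 = ((6 + 1 + 5)*(-6))*5 = (12*(-6))*5 = -72*5 = -360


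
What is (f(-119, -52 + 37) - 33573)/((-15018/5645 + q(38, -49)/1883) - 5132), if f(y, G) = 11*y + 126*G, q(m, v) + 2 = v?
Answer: 13478250380/1882046221 ≈ 7.1615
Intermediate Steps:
q(m, v) = -2 + v
(f(-119, -52 + 37) - 33573)/((-15018/5645 + q(38, -49)/1883) - 5132) = ((11*(-119) + 126*(-52 + 37)) - 33573)/((-15018/5645 + (-2 - 49)/1883) - 5132) = ((-1309 + 126*(-15)) - 33573)/((-15018*1/5645 - 51*1/1883) - 5132) = ((-1309 - 1890) - 33573)/((-15018/5645 - 51/1883) - 5132) = (-3199 - 33573)/(-28566789/10629535 - 5132) = -36772/(-54579340409/10629535) = -36772*(-10629535/54579340409) = 13478250380/1882046221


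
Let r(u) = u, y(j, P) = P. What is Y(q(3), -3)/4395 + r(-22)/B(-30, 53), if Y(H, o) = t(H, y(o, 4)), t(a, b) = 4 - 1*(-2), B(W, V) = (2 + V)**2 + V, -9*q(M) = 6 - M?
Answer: -13037/2254635 ≈ -0.0057823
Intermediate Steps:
q(M) = -2/3 + M/9 (q(M) = -(6 - M)/9 = -2/3 + M/9)
B(W, V) = V + (2 + V)**2
t(a, b) = 6 (t(a, b) = 4 + 2 = 6)
Y(H, o) = 6
Y(q(3), -3)/4395 + r(-22)/B(-30, 53) = 6/4395 - 22/(53 + (2 + 53)**2) = 6*(1/4395) - 22/(53 + 55**2) = 2/1465 - 22/(53 + 3025) = 2/1465 - 22/3078 = 2/1465 - 22*1/3078 = 2/1465 - 11/1539 = -13037/2254635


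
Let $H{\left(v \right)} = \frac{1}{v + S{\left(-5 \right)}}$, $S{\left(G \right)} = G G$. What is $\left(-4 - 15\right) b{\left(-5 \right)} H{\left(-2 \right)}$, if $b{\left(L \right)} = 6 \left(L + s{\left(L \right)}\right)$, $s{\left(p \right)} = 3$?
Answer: $\frac{228}{23} \approx 9.913$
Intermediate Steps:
$S{\left(G \right)} = G^{2}$
$H{\left(v \right)} = \frac{1}{25 + v}$ ($H{\left(v \right)} = \frac{1}{v + \left(-5\right)^{2}} = \frac{1}{v + 25} = \frac{1}{25 + v}$)
$b{\left(L \right)} = 18 + 6 L$ ($b{\left(L \right)} = 6 \left(L + 3\right) = 6 \left(3 + L\right) = 18 + 6 L$)
$\left(-4 - 15\right) b{\left(-5 \right)} H{\left(-2 \right)} = \frac{\left(-4 - 15\right) \left(18 + 6 \left(-5\right)\right)}{25 - 2} = \frac{\left(-19\right) \left(18 - 30\right)}{23} = \left(-19\right) \left(-12\right) \frac{1}{23} = 228 \cdot \frac{1}{23} = \frac{228}{23}$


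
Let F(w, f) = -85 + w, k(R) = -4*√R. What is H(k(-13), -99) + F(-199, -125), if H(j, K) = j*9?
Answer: -284 - 36*I*√13 ≈ -284.0 - 129.8*I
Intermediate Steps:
H(j, K) = 9*j
H(k(-13), -99) + F(-199, -125) = 9*(-4*I*√13) + (-85 - 199) = 9*(-4*I*√13) - 284 = -36*I*√13 - 284 = -284 - 36*I*√13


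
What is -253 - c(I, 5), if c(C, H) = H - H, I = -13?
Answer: -253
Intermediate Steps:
c(C, H) = 0
-253 - c(I, 5) = -253 - 1*0 = -253 + 0 = -253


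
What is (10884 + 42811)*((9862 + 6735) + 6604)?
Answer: 1245777695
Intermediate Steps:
(10884 + 42811)*((9862 + 6735) + 6604) = 53695*(16597 + 6604) = 53695*23201 = 1245777695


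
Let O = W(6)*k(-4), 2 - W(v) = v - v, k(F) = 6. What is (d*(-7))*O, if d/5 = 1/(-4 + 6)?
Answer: -210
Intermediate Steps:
W(v) = 2 (W(v) = 2 - (v - v) = 2 - 1*0 = 2 + 0 = 2)
O = 12 (O = 2*6 = 12)
d = 5/2 (d = 5/(-4 + 6) = 5/2 ≈ 2.5000)
(d*(-7))*O = ((5/2)*(-7))*12 = -35/2*12 = -210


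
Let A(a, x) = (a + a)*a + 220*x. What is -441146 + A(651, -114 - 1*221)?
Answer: 332756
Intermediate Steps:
A(a, x) = 2*a² + 220*x (A(a, x) = (2*a)*a + 220*x = 2*a² + 220*x)
-441146 + A(651, -114 - 1*221) = -441146 + (2*651² + 220*(-114 - 1*221)) = -441146 + (2*423801 + 220*(-114 - 221)) = -441146 + (847602 + 220*(-335)) = -441146 + (847602 - 73700) = -441146 + 773902 = 332756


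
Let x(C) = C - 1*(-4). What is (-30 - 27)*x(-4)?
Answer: 0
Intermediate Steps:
x(C) = 4 + C (x(C) = C + 4 = 4 + C)
(-30 - 27)*x(-4) = (-30 - 27)*(4 - 4) = -57*0 = 0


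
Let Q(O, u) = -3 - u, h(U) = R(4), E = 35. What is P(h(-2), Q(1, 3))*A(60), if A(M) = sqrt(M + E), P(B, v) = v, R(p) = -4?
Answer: -6*sqrt(95) ≈ -58.481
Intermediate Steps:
h(U) = -4
A(M) = sqrt(35 + M) (A(M) = sqrt(M + 35) = sqrt(35 + M))
P(h(-2), Q(1, 3))*A(60) = (-3 - 1*3)*sqrt(35 + 60) = (-3 - 3)*sqrt(95) = -6*sqrt(95)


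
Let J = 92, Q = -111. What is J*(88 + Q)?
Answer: -2116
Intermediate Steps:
J*(88 + Q) = 92*(88 - 111) = 92*(-23) = -2116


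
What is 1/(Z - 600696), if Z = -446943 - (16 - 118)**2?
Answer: -1/1058043 ≈ -9.4514e-7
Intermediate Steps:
Z = -457347 (Z = -446943 - 1*(-102)**2 = -446943 - 1*10404 = -446943 - 10404 = -457347)
1/(Z - 600696) = 1/(-457347 - 600696) = 1/(-1058043) = -1/1058043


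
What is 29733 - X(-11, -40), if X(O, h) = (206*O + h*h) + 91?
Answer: 30308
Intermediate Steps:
X(O, h) = 91 + h² + 206*O (X(O, h) = (206*O + h²) + 91 = (h² + 206*O) + 91 = 91 + h² + 206*O)
29733 - X(-11, -40) = 29733 - (91 + (-40)² + 206*(-11)) = 29733 - (91 + 1600 - 2266) = 29733 - 1*(-575) = 29733 + 575 = 30308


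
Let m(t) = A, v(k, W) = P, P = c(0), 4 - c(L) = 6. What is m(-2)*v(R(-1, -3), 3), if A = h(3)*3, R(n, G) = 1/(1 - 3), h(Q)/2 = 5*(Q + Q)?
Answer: -360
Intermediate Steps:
c(L) = -2 (c(L) = 4 - 1*6 = 4 - 6 = -2)
h(Q) = 20*Q (h(Q) = 2*(5*(Q + Q)) = 2*(5*(2*Q)) = 2*(10*Q) = 20*Q)
R(n, G) = -½ (R(n, G) = 1/(-2) = -½)
P = -2
v(k, W) = -2
A = 180 (A = (20*3)*3 = 60*3 = 180)
m(t) = 180
m(-2)*v(R(-1, -3), 3) = 180*(-2) = -360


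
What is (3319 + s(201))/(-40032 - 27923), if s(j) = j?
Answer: -704/13591 ≈ -0.051799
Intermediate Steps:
(3319 + s(201))/(-40032 - 27923) = (3319 + 201)/(-40032 - 27923) = 3520/(-67955) = 3520*(-1/67955) = -704/13591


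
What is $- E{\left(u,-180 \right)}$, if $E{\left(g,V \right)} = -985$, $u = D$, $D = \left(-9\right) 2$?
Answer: $985$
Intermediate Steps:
$D = -18$
$u = -18$
$- E{\left(u,-180 \right)} = \left(-1\right) \left(-985\right) = 985$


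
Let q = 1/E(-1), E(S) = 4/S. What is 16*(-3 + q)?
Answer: -52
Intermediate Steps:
q = -1/4 (q = 1/(4/(-1)) = 1/(4*(-1)) = 1/(-4) = -1/4 ≈ -0.25000)
16*(-3 + q) = 16*(-3 - 1/4) = 16*(-13/4) = -52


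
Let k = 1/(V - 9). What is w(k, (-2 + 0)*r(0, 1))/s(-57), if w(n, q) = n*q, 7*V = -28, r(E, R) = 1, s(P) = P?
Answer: -2/741 ≈ -0.0026991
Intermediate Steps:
V = -4 (V = (1/7)*(-28) = -4)
k = -1/13 (k = 1/(-4 - 9) = 1/(-13) = -1/13 ≈ -0.076923)
w(k, (-2 + 0)*r(0, 1))/s(-57) = -(-2 + 0)/13/(-57) = -(-2)/13*(-1/57) = -1/13*(-2)*(-1/57) = (2/13)*(-1/57) = -2/741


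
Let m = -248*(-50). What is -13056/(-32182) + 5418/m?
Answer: 84064119/99764200 ≈ 0.84263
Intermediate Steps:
m = 12400
-13056/(-32182) + 5418/m = -13056/(-32182) + 5418/12400 = -13056*(-1/32182) + 5418*(1/12400) = 6528/16091 + 2709/6200 = 84064119/99764200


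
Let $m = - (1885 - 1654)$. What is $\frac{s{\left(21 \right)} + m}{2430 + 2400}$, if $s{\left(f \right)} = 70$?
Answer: $- \frac{1}{30} \approx -0.033333$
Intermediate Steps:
$m = -231$ ($m = \left(-1\right) 231 = -231$)
$\frac{s{\left(21 \right)} + m}{2430 + 2400} = \frac{70 - 231}{2430 + 2400} = - \frac{161}{4830} = \left(-161\right) \frac{1}{4830} = - \frac{1}{30}$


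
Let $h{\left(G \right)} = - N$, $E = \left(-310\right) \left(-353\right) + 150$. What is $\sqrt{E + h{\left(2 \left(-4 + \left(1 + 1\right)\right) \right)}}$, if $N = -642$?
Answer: $\sqrt{110222} \approx 332.0$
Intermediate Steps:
$E = 109580$ ($E = 109430 + 150 = 109580$)
$h{\left(G \right)} = 642$ ($h{\left(G \right)} = \left(-1\right) \left(-642\right) = 642$)
$\sqrt{E + h{\left(2 \left(-4 + \left(1 + 1\right)\right) \right)}} = \sqrt{109580 + 642} = \sqrt{110222}$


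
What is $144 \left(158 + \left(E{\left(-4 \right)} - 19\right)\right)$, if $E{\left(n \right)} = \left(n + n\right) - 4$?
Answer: $18288$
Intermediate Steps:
$E{\left(n \right)} = -4 + 2 n$ ($E{\left(n \right)} = 2 n - 4 = -4 + 2 n$)
$144 \left(158 + \left(E{\left(-4 \right)} - 19\right)\right) = 144 \left(158 + \left(\left(-4 + 2 \left(-4\right)\right) - 19\right)\right) = 144 \left(158 - 31\right) = 144 \cdot 127 = 18288$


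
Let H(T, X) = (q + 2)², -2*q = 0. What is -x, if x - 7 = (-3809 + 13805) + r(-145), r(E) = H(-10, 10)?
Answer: -10007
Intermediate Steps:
q = 0 (q = -½*0 = 0)
H(T, X) = 4 (H(T, X) = (0 + 2)² = 2² = 4)
r(E) = 4
x = 10007 (x = 7 + ((-3809 + 13805) + 4) = 7 + (9996 + 4) = 7 + 10000 = 10007)
-x = -1*10007 = -10007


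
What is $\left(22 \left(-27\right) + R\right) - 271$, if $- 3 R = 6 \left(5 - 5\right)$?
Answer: $-865$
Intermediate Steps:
$R = 0$ ($R = - \frac{6 \left(5 - 5\right)}{3} = - \frac{6 \cdot 0}{3} = \left(- \frac{1}{3}\right) 0 = 0$)
$\left(22 \left(-27\right) + R\right) - 271 = \left(22 \left(-27\right) + 0\right) - 271 = \left(-594 + 0\right) - 271 = -594 - 271 = -865$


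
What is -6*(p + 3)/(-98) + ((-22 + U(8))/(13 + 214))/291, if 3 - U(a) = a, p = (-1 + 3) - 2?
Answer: 197730/1078931 ≈ 0.18326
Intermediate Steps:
p = 0 (p = 2 - 2 = 0)
U(a) = 3 - a
-6*(p + 3)/(-98) + ((-22 + U(8))/(13 + 214))/291 = -6*(0 + 3)/(-98) + ((-22 + (3 - 1*8))/(13 + 214))/291 = -6*3*(-1/98) + ((-22 + (3 - 8))/227)*(1/291) = -18*(-1/98) + ((-22 - 5)*(1/227))*(1/291) = 9/49 - 27*1/227*(1/291) = 9/49 - 27/227*1/291 = 9/49 - 9/22019 = 197730/1078931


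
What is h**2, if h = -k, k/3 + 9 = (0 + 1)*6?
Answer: 81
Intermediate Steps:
k = -9 (k = -27 + 3*((0 + 1)*6) = -27 + 3*(1*6) = -27 + 3*6 = -27 + 18 = -9)
h = 9 (h = -1*(-9) = 9)
h**2 = 9**2 = 81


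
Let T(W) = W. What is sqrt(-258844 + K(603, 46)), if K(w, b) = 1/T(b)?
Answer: I*sqrt(547713858)/46 ≈ 508.77*I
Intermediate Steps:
K(w, b) = 1/b
sqrt(-258844 + K(603, 46)) = sqrt(-258844 + 1/46) = sqrt(-11906823/46) = I*sqrt(547713858)/46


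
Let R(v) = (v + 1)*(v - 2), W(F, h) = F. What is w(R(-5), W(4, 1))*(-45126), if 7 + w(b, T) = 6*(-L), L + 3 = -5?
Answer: -1850166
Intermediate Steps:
L = -8 (L = -3 - 5 = -8)
R(v) = (1 + v)*(-2 + v)
w(b, T) = 41 (w(b, T) = -7 + 6*(-1*(-8)) = -7 + 6*8 = -7 + 48 = 41)
w(R(-5), W(4, 1))*(-45126) = 41*(-45126) = -1850166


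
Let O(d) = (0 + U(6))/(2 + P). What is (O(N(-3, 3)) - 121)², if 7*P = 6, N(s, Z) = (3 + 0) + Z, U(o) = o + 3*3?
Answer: 214369/16 ≈ 13398.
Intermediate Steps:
U(o) = 9 + o (U(o) = o + 9 = 9 + o)
N(s, Z) = 3 + Z
P = 6/7 (P = (⅐)*6 = 6/7 ≈ 0.85714)
O(d) = 21/4 (O(d) = (0 + (9 + 6))/(2 + 6/7) = (0 + 15)/(20/7) = 15*(7/20) = 21/4)
(O(N(-3, 3)) - 121)² = (21/4 - 121)² = (-463/4)² = 214369/16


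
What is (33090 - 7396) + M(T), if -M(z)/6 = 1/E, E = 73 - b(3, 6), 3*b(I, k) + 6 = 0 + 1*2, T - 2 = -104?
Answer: 5729744/223 ≈ 25694.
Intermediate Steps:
T = -102 (T = 2 - 104 = -102)
b(I, k) = -4/3 (b(I, k) = -2 + (0 + 1*2)/3 = -2 + (0 + 2)/3 = -2 + (1/3)*2 = -2 + 2/3 = -4/3)
E = 223/3 (E = 73 - 1*(-4/3) = 73 + 4/3 = 223/3 ≈ 74.333)
M(z) = -18/223 (M(z) = -6/223/3 = -6*3/223 = -18/223)
(33090 - 7396) + M(T) = (33090 - 7396) - 18/223 = 25694 - 18/223 = 5729744/223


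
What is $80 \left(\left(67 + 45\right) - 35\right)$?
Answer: $6160$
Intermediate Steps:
$80 \left(\left(67 + 45\right) - 35\right) = 80 \left(112 - 35\right) = 80 \cdot 77 = 6160$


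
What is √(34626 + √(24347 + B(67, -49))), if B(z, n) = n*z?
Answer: √(34626 + 2*√5266) ≈ 186.47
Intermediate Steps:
√(34626 + √(24347 + B(67, -49))) = √(34626 + √(24347 - 49*67)) = √(34626 + √(24347 - 3283)) = √(34626 + √21064) = √(34626 + 2*√5266)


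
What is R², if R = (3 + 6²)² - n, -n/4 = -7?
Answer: 2229049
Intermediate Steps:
n = 28 (n = -4*(-7) = 28)
R = 1493 (R = (3 + 6²)² - 1*28 = (3 + 36)² - 28 = 39² - 28 = 1521 - 28 = 1493)
R² = 1493² = 2229049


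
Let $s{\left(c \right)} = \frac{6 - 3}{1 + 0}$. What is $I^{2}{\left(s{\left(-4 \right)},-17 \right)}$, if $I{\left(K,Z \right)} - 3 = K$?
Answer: $36$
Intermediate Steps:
$s{\left(c \right)} = 3$ ($s{\left(c \right)} = \frac{3}{1} = 3 \cdot 1 = 3$)
$I{\left(K,Z \right)} = 3 + K$
$I^{2}{\left(s{\left(-4 \right)},-17 \right)} = \left(3 + 3\right)^{2} = 6^{2} = 36$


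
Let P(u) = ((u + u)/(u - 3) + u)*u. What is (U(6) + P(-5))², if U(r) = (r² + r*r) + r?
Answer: 149769/16 ≈ 9360.6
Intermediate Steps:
U(r) = r + 2*r² (U(r) = (r² + r²) + r = 2*r² + r = r + 2*r²)
P(u) = u*(u + 2*u/(-3 + u)) (P(u) = ((2*u)/(-3 + u) + u)*u = (2*u/(-3 + u) + u)*u = (u + 2*u/(-3 + u))*u = u*(u + 2*u/(-3 + u)))
(U(6) + P(-5))² = (6*(1 + 2*6) + (-5)²*(-1 - 5)/(-3 - 5))² = (6*(1 + 12) + 25*(-6)/(-8))² = (6*13 + 25*(-⅛)*(-6))² = (78 + 75/4)² = (387/4)² = 149769/16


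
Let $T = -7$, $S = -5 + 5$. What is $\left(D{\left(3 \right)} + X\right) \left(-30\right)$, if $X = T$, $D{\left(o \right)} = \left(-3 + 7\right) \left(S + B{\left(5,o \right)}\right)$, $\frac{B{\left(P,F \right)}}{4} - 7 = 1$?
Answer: $-3630$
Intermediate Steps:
$B{\left(P,F \right)} = 32$ ($B{\left(P,F \right)} = 28 + 4 \cdot 1 = 28 + 4 = 32$)
$S = 0$
$D{\left(o \right)} = 128$ ($D{\left(o \right)} = \left(-3 + 7\right) \left(0 + 32\right) = 4 \cdot 32 = 128$)
$X = -7$
$\left(D{\left(3 \right)} + X\right) \left(-30\right) = \left(128 - 7\right) \left(-30\right) = 121 \left(-30\right) = -3630$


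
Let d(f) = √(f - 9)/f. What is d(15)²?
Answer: 2/75 ≈ 0.026667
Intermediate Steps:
d(f) = √(-9 + f)/f
d(15)² = (√(-9 + 15)/15)² = (√6/15)² = 2/75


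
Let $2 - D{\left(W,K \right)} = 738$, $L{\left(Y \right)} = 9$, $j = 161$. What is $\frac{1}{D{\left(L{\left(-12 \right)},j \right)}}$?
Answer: $- \frac{1}{736} \approx -0.0013587$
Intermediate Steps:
$D{\left(W,K \right)} = -736$ ($D{\left(W,K \right)} = 2 - 738 = -736$)
$\frac{1}{D{\left(L{\left(-12 \right)},j \right)}} = \frac{1}{-736} = - \frac{1}{736}$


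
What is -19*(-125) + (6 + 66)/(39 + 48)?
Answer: 68899/29 ≈ 2375.8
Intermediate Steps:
-19*(-125) + (6 + 66)/(39 + 48) = 2375 + 72/87 = 2375 + 72*(1/87) = 2375 + 24/29 = 68899/29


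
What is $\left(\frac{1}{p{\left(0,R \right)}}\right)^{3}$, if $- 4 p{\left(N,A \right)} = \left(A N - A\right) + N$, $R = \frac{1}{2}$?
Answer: $512$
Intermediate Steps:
$R = \frac{1}{2} \approx 0.5$
$p{\left(N,A \right)} = - \frac{N}{4} + \frac{A}{4} - \frac{A N}{4}$ ($p{\left(N,A \right)} = - \frac{\left(A N - A\right) + N}{4} = - \frac{\left(- A + A N\right) + N}{4} = - \frac{N - A + A N}{4} = - \frac{N}{4} + \frac{A}{4} - \frac{A N}{4}$)
$\left(\frac{1}{p{\left(0,R \right)}}\right)^{3} = \left(\frac{1}{\left(- \frac{1}{4}\right) 0 + \frac{1}{4} \cdot \frac{1}{2} - \frac{1}{8} \cdot 0}\right)^{3} = \left(\frac{1}{0 + \frac{1}{8} + 0}\right)^{3} = \left(\frac{1}{\frac{1}{8}}\right)^{3} = 8^{3} = 512$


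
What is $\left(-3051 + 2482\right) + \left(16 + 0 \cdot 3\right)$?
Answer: $-553$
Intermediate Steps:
$\left(-3051 + 2482\right) + \left(16 + 0 \cdot 3\right) = -569 + \left(16 + 0\right) = -569 + 16 = -553$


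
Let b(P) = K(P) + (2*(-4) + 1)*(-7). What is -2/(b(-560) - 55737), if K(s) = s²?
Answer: -1/128956 ≈ -7.7546e-6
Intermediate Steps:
b(P) = 49 + P² (b(P) = P² + (2*(-4) + 1)*(-7) = P² + (-8 + 1)*(-7) = P² - 7*(-7) = P² + 49 = 49 + P²)
-2/(b(-560) - 55737) = -2/((49 + (-560)²) - 55737) = -2/((49 + 313600) - 55737) = -2/(313649 - 55737) = -2/257912 = (1/257912)*(-2) = -1/128956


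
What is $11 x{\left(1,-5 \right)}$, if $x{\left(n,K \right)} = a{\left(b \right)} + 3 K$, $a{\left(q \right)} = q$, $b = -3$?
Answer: $-198$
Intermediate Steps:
$x{\left(n,K \right)} = -3 + 3 K$
$11 x{\left(1,-5 \right)} = 11 \left(-3 + 3 \left(-5\right)\right) = 11 \left(-3 - 15\right) = 11 \left(-18\right) = -198$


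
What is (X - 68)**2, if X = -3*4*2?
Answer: 8464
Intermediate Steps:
X = -24 (X = -12*2 = -24)
(X - 68)**2 = (-24 - 68)**2 = (-92)**2 = 8464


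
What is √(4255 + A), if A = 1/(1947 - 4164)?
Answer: √20913701478/2217 ≈ 65.230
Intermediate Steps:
A = -1/2217 (A = 1/(-2217) = -1/2217 ≈ -0.00045106)
√(4255 + A) = √(4255 - 1/2217) = √(9433334/2217) = √20913701478/2217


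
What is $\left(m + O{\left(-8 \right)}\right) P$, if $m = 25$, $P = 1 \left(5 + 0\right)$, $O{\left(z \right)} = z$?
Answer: $85$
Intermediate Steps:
$P = 5$ ($P = 1 \cdot 5 = 5$)
$\left(m + O{\left(-8 \right)}\right) P = \left(25 - 8\right) 5 = 17 \cdot 5 = 85$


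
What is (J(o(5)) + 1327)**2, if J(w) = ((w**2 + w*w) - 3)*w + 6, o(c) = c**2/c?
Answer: 2458624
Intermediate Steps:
o(c) = c
J(w) = 6 + w*(-3 + 2*w**2) (J(w) = ((w**2 + w**2) - 3)*w + 6 = (2*w**2 - 3)*w + 6 = (-3 + 2*w**2)*w + 6 = w*(-3 + 2*w**2) + 6 = 6 + w*(-3 + 2*w**2))
(J(o(5)) + 1327)**2 = ((6 - 3*5 + 2*5**3) + 1327)**2 = ((6 - 15 + 2*125) + 1327)**2 = ((6 - 15 + 250) + 1327)**2 = (241 + 1327)**2 = 1568**2 = 2458624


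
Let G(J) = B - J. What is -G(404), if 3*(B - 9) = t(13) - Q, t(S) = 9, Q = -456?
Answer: 240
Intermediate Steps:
B = 164 (B = 9 + (9 - 1*(-456))/3 = 9 + (9 + 456)/3 = 9 + (⅓)*465 = 9 + 155 = 164)
G(J) = 164 - J
-G(404) = -(164 - 1*404) = -(164 - 404) = -1*(-240) = 240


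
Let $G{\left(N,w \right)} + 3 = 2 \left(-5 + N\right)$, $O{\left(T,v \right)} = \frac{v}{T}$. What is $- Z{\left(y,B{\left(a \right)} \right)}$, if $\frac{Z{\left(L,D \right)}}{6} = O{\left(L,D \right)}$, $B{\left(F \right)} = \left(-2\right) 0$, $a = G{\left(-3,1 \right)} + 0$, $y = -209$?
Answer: $0$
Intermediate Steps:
$G{\left(N,w \right)} = -13 + 2 N$ ($G{\left(N,w \right)} = -3 + 2 \left(-5 + N\right) = -3 + \left(-10 + 2 N\right) = -13 + 2 N$)
$a = -19$ ($a = \left(-13 + 2 \left(-3\right)\right) + 0 = \left(-13 - 6\right) + 0 = -19 + 0 = -19$)
$B{\left(F \right)} = 0$
$Z{\left(L,D \right)} = \frac{6 D}{L}$ ($Z{\left(L,D \right)} = 6 \frac{D}{L} = \frac{6 D}{L}$)
$- Z{\left(y,B{\left(a \right)} \right)} = - \frac{6 \cdot 0}{-209} = - \frac{6 \cdot 0 \left(-1\right)}{209} = \left(-1\right) 0 = 0$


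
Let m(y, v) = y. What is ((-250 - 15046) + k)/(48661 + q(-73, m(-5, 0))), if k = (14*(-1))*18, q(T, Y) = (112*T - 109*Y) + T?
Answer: -15548/40957 ≈ -0.37962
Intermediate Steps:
q(T, Y) = -109*Y + 113*T (q(T, Y) = (-109*Y + 112*T) + T = -109*Y + 113*T)
k = -252 (k = -14*18 = -252)
((-250 - 15046) + k)/(48661 + q(-73, m(-5, 0))) = ((-250 - 15046) - 252)/(48661 + (-109*(-5) + 113*(-73))) = (-15296 - 252)/(48661 + (545 - 8249)) = -15548/(48661 - 7704) = -15548/40957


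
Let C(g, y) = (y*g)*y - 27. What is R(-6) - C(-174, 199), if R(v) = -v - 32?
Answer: 6890575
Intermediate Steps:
R(v) = -32 - v
C(g, y) = -27 + g*y² (C(g, y) = (g*y)*y - 27 = g*y² - 27 = -27 + g*y²)
R(-6) - C(-174, 199) = (-32 - 1*(-6)) - (-27 - 174*199²) = (-32 + 6) - (-27 - 174*39601) = -26 - (-27 - 6890574) = -26 - 1*(-6890601) = -26 + 6890601 = 6890575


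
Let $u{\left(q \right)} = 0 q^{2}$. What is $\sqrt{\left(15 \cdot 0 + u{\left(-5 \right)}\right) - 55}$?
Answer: $i \sqrt{55} \approx 7.4162 i$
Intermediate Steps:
$u{\left(q \right)} = 0$
$\sqrt{\left(15 \cdot 0 + u{\left(-5 \right)}\right) - 55} = \sqrt{\left(15 \cdot 0 + 0\right) - 55} = \sqrt{\left(0 + 0\right) - 55} = \sqrt{0 - 55} = \sqrt{-55} = i \sqrt{55}$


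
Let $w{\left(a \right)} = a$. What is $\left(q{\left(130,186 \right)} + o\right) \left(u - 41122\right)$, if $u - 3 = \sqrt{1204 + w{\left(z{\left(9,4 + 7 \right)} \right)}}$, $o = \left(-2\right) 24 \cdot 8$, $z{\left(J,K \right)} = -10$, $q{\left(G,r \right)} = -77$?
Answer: $18955859 - 461 \sqrt{1194} \approx 1.894 \cdot 10^{7}$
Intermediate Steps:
$o = -384$ ($o = \left(-48\right) 8 = -384$)
$u = 3 + \sqrt{1194}$ ($u = 3 + \sqrt{1204 - 10} = 3 + \sqrt{1194} \approx 37.554$)
$\left(q{\left(130,186 \right)} + o\right) \left(u - 41122\right) = \left(-77 - 384\right) \left(\left(3 + \sqrt{1194}\right) - 41122\right) = - 461 \left(-41119 + \sqrt{1194}\right) = 18955859 - 461 \sqrt{1194}$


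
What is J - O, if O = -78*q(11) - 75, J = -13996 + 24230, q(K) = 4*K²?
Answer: 48061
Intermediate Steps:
J = 10234
O = -37827 (O = -312*11² - 75 = -312*121 - 75 = -78*484 - 75 = -37752 - 75 = -37827)
J - O = 10234 - 1*(-37827) = 10234 + 37827 = 48061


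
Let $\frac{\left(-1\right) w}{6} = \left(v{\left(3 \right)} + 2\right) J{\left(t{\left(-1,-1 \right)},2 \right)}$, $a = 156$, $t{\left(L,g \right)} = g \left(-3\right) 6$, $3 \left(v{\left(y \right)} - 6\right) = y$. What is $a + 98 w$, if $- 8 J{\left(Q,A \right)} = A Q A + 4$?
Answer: $50430$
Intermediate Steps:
$v{\left(y \right)} = 6 + \frac{y}{3}$
$t{\left(L,g \right)} = - 18 g$ ($t{\left(L,g \right)} = - 3 g 6 = - 18 g$)
$J{\left(Q,A \right)} = - \frac{1}{2} - \frac{Q A^{2}}{8}$ ($J{\left(Q,A \right)} = - \frac{A Q A + 4}{8} = - \frac{Q A^{2} + 4}{8} = - \frac{4 + Q A^{2}}{8} = - \frac{1}{2} - \frac{Q A^{2}}{8}$)
$w = 513$ ($w = - 6 \left(\left(6 + \frac{1}{3} \cdot 3\right) + 2\right) \left(- \frac{1}{2} - \frac{\left(-18\right) \left(-1\right) 2^{2}}{8}\right) = - 6 \left(\left(6 + 1\right) + 2\right) \left(- \frac{1}{2} - \frac{9}{4} \cdot 4\right) = - 6 \left(7 + 2\right) \left(- \frac{1}{2} - 9\right) = - 6 \cdot 9 \left(- \frac{19}{2}\right) = \left(-6\right) \left(- \frac{171}{2}\right) = 513$)
$a + 98 w = 156 + 98 \cdot 513 = 156 + 50274 = 50430$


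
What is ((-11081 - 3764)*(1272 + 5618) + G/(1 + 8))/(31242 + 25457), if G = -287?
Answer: -920538737/510291 ≈ -1803.9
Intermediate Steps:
((-11081 - 3764)*(1272 + 5618) + G/(1 + 8))/(31242 + 25457) = ((-11081 - 3764)*(1272 + 5618) - 287/(1 + 8))/(31242 + 25457) = (-14845*6890 - 287/9)/56699 = (-102282050 + (⅑)*(-287))*(1/56699) = (-102282050 - 287/9)*(1/56699) = -920538737/9*1/56699 = -920538737/510291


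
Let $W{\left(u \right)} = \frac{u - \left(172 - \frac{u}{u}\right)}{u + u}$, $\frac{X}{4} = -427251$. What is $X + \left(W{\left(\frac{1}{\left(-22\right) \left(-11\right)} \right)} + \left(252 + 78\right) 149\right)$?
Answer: $- \frac{3361049}{2} \approx -1.6805 \cdot 10^{6}$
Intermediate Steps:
$X = -1709004$ ($X = 4 \left(-427251\right) = -1709004$)
$W{\left(u \right)} = \frac{-171 + u}{2 u}$ ($W{\left(u \right)} = \frac{u + \left(1 - 172\right)}{2 u} = \left(u - 171\right) \frac{1}{2 u} = \left(-171 + u\right) \frac{1}{2 u} = \frac{-171 + u}{2 u}$)
$X + \left(W{\left(\frac{1}{\left(-22\right) \left(-11\right)} \right)} + \left(252 + 78\right) 149\right) = -1709004 + \left(\frac{-171 + \frac{1}{\left(-22\right) \left(-11\right)}}{2 \frac{1}{\left(-22\right) \left(-11\right)}} + \left(252 + 78\right) 149\right) = -1709004 + \left(\frac{-171 + \frac{1}{242}}{2 \cdot \frac{1}{242}} + 330 \cdot 149\right) = -1709004 + \left(\frac{\frac{1}{\frac{1}{242}} \left(-171 + \frac{1}{242}\right)}{2} + 49170\right) = -1709004 + \left(\frac{1}{2} \cdot 242 \left(- \frac{41381}{242}\right) + 49170\right) = -1709004 + \left(- \frac{41381}{2} + 49170\right) = -1709004 + \frac{56959}{2} = - \frac{3361049}{2}$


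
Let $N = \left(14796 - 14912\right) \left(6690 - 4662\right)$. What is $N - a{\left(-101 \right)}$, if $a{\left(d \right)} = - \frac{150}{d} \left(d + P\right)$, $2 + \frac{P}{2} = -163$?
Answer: $- \frac{23695398}{101} \approx -2.3461 \cdot 10^{5}$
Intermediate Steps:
$P = -330$ ($P = -4 + 2 \left(-163\right) = -4 - 326 = -330$)
$a{\left(d \right)} = - \frac{150 \left(-330 + d\right)}{d}$ ($a{\left(d \right)} = - \frac{150}{d} \left(d - 330\right) = - \frac{150}{d} \left(-330 + d\right) = - \frac{150 \left(-330 + d\right)}{d}$)
$N = -235248$ ($N = \left(-116\right) 2028 = -235248$)
$N - a{\left(-101 \right)} = -235248 - \left(-150 + \frac{49500}{-101}\right) = -235248 - \left(-150 + 49500 \left(- \frac{1}{101}\right)\right) = -235248 - \left(-150 - \frac{49500}{101}\right) = -235248 - - \frac{64650}{101} = -235248 + \frac{64650}{101} = - \frac{23695398}{101}$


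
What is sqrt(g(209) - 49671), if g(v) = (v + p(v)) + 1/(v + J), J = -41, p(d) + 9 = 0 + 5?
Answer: I*sqrt(349032054)/84 ≈ 222.41*I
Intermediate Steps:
p(d) = -4 (p(d) = -9 + (0 + 5) = -9 + 5 = -4)
g(v) = -4 + v + 1/(-41 + v) (g(v) = (v - 4) + 1/(v - 41) = (-4 + v) + 1/(-41 + v) = -4 + v + 1/(-41 + v))
sqrt(g(209) - 49671) = sqrt((165 + 209**2 - 45*209)/(-41 + 209) - 49671) = sqrt((165 + 43681 - 9405)/168 - 49671) = sqrt((1/168)*34441 - 49671) = sqrt(34441/168 - 49671) = sqrt(-8310287/168) = I*sqrt(349032054)/84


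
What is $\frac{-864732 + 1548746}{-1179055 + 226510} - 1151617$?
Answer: $- \frac{1096967699279}{952545} \approx -1.1516 \cdot 10^{6}$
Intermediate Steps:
$\frac{-864732 + 1548746}{-1179055 + 226510} - 1151617 = \frac{684014}{-952545} - 1151617 = 684014 \left(- \frac{1}{952545}\right) - 1151617 = - \frac{684014}{952545} - 1151617 = - \frac{1096967699279}{952545}$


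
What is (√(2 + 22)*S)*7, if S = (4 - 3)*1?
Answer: 14*√6 ≈ 34.293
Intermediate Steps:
S = 1 (S = 1*1 = 1)
(√(2 + 22)*S)*7 = (√(2 + 22)*1)*7 = (√24*1)*7 = ((2*√6)*1)*7 = (2*√6)*7 = 14*√6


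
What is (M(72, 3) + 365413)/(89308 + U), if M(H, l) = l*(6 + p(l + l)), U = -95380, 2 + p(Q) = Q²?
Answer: -365533/6072 ≈ -60.200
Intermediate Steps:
p(Q) = -2 + Q²
M(H, l) = l*(4 + 4*l²) (M(H, l) = l*(6 + (-2 + (l + l)²)) = l*(6 + (-2 + (2*l)²)) = l*(6 + (-2 + 4*l²)) = l*(4 + 4*l²))
(M(72, 3) + 365413)/(89308 + U) = (4*3*(1 + 3²) + 365413)/(89308 - 95380) = (4*3*(1 + 9) + 365413)/(-6072) = (4*3*10 + 365413)*(-1/6072) = (120 + 365413)*(-1/6072) = 365533*(-1/6072) = -365533/6072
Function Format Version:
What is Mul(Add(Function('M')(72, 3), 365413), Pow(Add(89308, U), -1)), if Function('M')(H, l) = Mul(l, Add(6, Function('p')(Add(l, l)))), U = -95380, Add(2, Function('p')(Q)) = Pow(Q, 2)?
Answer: Rational(-365533, 6072) ≈ -60.200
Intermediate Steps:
Function('p')(Q) = Add(-2, Pow(Q, 2))
Function('M')(H, l) = Mul(l, Add(4, Mul(4, Pow(l, 2)))) (Function('M')(H, l) = Mul(l, Add(6, Add(-2, Pow(Add(l, l), 2)))) = Mul(l, Add(6, Add(-2, Pow(Mul(2, l), 2)))) = Mul(l, Add(6, Add(-2, Mul(4, Pow(l, 2))))) = Mul(l, Add(4, Mul(4, Pow(l, 2)))))
Mul(Add(Function('M')(72, 3), 365413), Pow(Add(89308, U), -1)) = Mul(Add(Mul(4, 3, Add(1, Pow(3, 2))), 365413), Pow(Add(89308, -95380), -1)) = Mul(Add(Mul(4, 3, Add(1, 9)), 365413), Pow(-6072, -1)) = Mul(Add(Mul(4, 3, 10), 365413), Rational(-1, 6072)) = Mul(Add(120, 365413), Rational(-1, 6072)) = Mul(365533, Rational(-1, 6072)) = Rational(-365533, 6072)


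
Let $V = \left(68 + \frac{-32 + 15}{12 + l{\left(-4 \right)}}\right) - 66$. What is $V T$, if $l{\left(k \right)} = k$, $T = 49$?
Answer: $- \frac{49}{8} \approx -6.125$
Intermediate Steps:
$V = - \frac{1}{8}$ ($V = \left(68 + \frac{-32 + 15}{12 - 4}\right) - 66 = \left(68 - \frac{17}{8}\right) - 66 = \frac{527}{8} - 66 = - \frac{1}{8} \approx -0.125$)
$V T = \left(- \frac{1}{8}\right) 49 = - \frac{49}{8}$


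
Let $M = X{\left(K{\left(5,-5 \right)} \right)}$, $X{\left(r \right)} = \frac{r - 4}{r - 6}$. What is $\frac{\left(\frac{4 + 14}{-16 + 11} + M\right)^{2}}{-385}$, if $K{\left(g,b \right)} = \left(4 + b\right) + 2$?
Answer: $- \frac{9}{385} \approx -0.023377$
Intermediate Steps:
$K{\left(g,b \right)} = 6 + b$
$X{\left(r \right)} = \frac{-4 + r}{-6 + r}$
$M = \frac{3}{5}$ ($M = \frac{-4 + \left(6 - 5\right)}{-6 + \left(6 - 5\right)} = \frac{-4 + 1}{-6 + 1} = \frac{1}{-5} \left(-3\right) = \left(- \frac{1}{5}\right) \left(-3\right) = \frac{3}{5} \approx 0.6$)
$\frac{\left(\frac{4 + 14}{-16 + 11} + M\right)^{2}}{-385} = \frac{\left(\frac{4 + 14}{-16 + 11} + \frac{3}{5}\right)^{2}}{-385} = \left(\frac{18}{-5} + \frac{3}{5}\right)^{2} \left(- \frac{1}{385}\right) = \left(18 \left(- \frac{1}{5}\right) + \frac{3}{5}\right)^{2} \left(- \frac{1}{385}\right) = \left(- \frac{18}{5} + \frac{3}{5}\right)^{2} \left(- \frac{1}{385}\right) = \left(-3\right)^{2} \left(- \frac{1}{385}\right) = 9 \left(- \frac{1}{385}\right) = - \frac{9}{385}$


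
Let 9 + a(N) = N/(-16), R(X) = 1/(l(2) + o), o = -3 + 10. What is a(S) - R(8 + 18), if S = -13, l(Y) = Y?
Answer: -1195/144 ≈ -8.2986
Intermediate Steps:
o = 7
R(X) = 1/9 (R(X) = 1/(2 + 7) = 1/9)
a(N) = -9 - N/16 (a(N) = -9 + N/(-16) = -9 + N*(-1/16) = -9 - N/16)
a(S) - R(8 + 18) = (-9 - 1/16*(-13)) - 1*1/9 = (-9 + 13/16) - 1/9 = -131/16 - 1/9 = -1195/144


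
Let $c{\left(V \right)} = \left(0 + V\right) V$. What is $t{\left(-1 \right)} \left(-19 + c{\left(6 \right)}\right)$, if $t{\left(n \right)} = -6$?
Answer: $-102$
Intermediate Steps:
$c{\left(V \right)} = V^{2}$ ($c{\left(V \right)} = V V = V^{2}$)
$t{\left(-1 \right)} \left(-19 + c{\left(6 \right)}\right) = - 6 \left(-19 + 6^{2}\right) = - 6 \left(-19 + 36\right) = \left(-6\right) 17 = -102$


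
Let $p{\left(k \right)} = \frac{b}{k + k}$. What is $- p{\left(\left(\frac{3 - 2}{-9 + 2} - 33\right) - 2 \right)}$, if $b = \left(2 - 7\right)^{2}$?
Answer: $\frac{175}{492} \approx 0.35569$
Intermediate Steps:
$b = 25$ ($b = \left(2 - 7\right)^{2} = \left(-5\right)^{2} = 25$)
$p{\left(k \right)} = \frac{25}{2 k}$ ($p{\left(k \right)} = \frac{25}{k + k} = \frac{25}{2 k}$)
$- p{\left(\left(\frac{3 - 2}{-9 + 2} - 33\right) - 2 \right)} = - \frac{25}{2 \left(\left(\frac{3 - 2}{-9 + 2} - 33\right) - 2\right)} = - \frac{25}{2 \left(\left(1 \frac{1}{-7} - 33\right) - 2\right)} = - \frac{25}{2 \left(\left(1 \left(- \frac{1}{7}\right) - 33\right) - 2\right)} = - \frac{25}{2 \left(\left(- \frac{1}{7} - 33\right) - 2\right)} = - \frac{25}{2 \left(- \frac{232}{7} - 2\right)} = - \frac{25}{2 \left(- \frac{246}{7}\right)} = - \frac{25 \left(-7\right)}{2 \cdot 246} = \left(-1\right) \left(- \frac{175}{492}\right) = \frac{175}{492}$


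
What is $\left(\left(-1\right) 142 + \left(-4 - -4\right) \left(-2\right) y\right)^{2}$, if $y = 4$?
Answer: $20164$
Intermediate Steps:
$\left(\left(-1\right) 142 + \left(-4 - -4\right) \left(-2\right) y\right)^{2} = \left(\left(-1\right) 142 + \left(-4 - -4\right) \left(-2\right) 4\right)^{2} = \left(-142 + \left(-4 + 4\right) \left(-2\right) 4\right)^{2} = \left(-142 + 0 \left(-2\right) 4\right)^{2} = \left(-142 + 0 \cdot 4\right)^{2} = \left(-142 + 0\right)^{2} = \left(-142\right)^{2} = 20164$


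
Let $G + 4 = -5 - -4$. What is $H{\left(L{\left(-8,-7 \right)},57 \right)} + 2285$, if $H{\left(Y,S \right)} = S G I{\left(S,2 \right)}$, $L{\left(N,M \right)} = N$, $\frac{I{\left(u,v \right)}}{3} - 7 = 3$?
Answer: $-6265$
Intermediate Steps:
$G = -5$ ($G = -4 - 1 = -5$)
$I{\left(u,v \right)} = 30$ ($I{\left(u,v \right)} = 21 + 3 \cdot 3 = 21 + 9 = 30$)
$H{\left(Y,S \right)} = - 150 S$ ($H{\left(Y,S \right)} = S \left(-5\right) 30 = - 5 S 30 = - 150 S$)
$H{\left(L{\left(-8,-7 \right)},57 \right)} + 2285 = \left(-150\right) 57 + 2285 = -8550 + 2285 = -6265$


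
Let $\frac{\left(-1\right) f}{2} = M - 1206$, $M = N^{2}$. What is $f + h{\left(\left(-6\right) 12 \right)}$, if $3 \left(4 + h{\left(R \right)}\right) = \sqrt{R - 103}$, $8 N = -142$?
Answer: $\frac{14223}{8} + \frac{5 i \sqrt{7}}{3} \approx 1777.9 + 4.4096 i$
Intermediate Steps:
$N = - \frac{71}{4}$ ($N = \frac{1}{8} \left(-142\right) = - \frac{71}{4} \approx -17.75$)
$M = \frac{5041}{16}$ ($M = \left(- \frac{71}{4}\right)^{2} = \frac{5041}{16} \approx 315.06$)
$h{\left(R \right)} = -4 + \frac{\sqrt{-103 + R}}{3}$ ($h{\left(R \right)} = -4 + \frac{\sqrt{R - 103}}{3} = -4 + \frac{\sqrt{-103 + R}}{3}$)
$f = \frac{14255}{8}$ ($f = - 2 \left(\frac{5041}{16} - 1206\right) = \left(-2\right) \left(- \frac{14255}{16}\right) = \frac{14255}{8} \approx 1781.9$)
$f + h{\left(\left(-6\right) 12 \right)} = \frac{14255}{8} - \left(4 - \frac{\sqrt{-103 - 72}}{3}\right) = \frac{14255}{8} - \left(4 - \frac{\sqrt{-175}}{3}\right) = \frac{14255}{8} - \left(4 - \frac{5 i \sqrt{7}}{3}\right) = \frac{14223}{8} + \frac{5 i \sqrt{7}}{3}$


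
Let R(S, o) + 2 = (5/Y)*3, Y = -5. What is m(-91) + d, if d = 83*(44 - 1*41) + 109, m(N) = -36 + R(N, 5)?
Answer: 317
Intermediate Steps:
R(S, o) = -5 (R(S, o) = -2 + (5/(-5))*3 = -2 + (5*(-1/5))*3 = -2 - 1*3 = -2 - 3 = -5)
m(N) = -41 (m(N) = -36 - 5 = -41)
d = 358 (d = 83*(44 - 41) + 109 = 83*3 + 109 = 249 + 109 = 358)
m(-91) + d = -41 + 358 = 317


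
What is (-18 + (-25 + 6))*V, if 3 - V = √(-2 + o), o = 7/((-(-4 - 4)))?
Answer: -111 + 111*I*√2/4 ≈ -111.0 + 39.244*I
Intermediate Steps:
o = 7/8 (o = 7/((-1*(-8))) = 7/8 ≈ 0.87500)
V = 3 - 3*I*√2/4 (V = 3 - √(-2 + 7/8) = 3 - √(-9/8) = 3 - 3*I*√2/4 ≈ 3.0 - 1.0607*I)
(-18 + (-25 + 6))*V = (-18 + (-25 + 6))*(3 - 3*I*√2/4) = (-18 - 19)*(3 - 3*I*√2/4) = -37*(3 - 3*I*√2/4) = -111 + 111*I*√2/4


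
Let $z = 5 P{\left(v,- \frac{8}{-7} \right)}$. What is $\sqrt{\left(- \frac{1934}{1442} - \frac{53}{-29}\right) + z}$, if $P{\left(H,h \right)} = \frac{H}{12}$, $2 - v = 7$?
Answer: $\frac{i \sqrt{25133767995}}{125454} \approx 1.2637 i$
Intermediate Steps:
$v = -5$ ($v = 2 - 7 = -5$)
$P{\left(H,h \right)} = \frac{H}{12}$ ($P{\left(H,h \right)} = H \frac{1}{12} = \frac{H}{12}$)
$z = - \frac{25}{12}$ ($z = 5 \cdot \frac{1}{12} \left(-5\right) = 5 \left(- \frac{5}{12}\right) = - \frac{25}{12} \approx -2.0833$)
$\sqrt{\left(- \frac{1934}{1442} - \frac{53}{-29}\right) + z} = \sqrt{\left(- \frac{1934}{1442} - \frac{53}{-29}\right) - \frac{25}{12}} = \sqrt{\left(\left(-1934\right) \frac{1}{1442} - - \frac{53}{29}\right) - \frac{25}{12}} = \sqrt{\left(- \frac{967}{721} + \frac{53}{29}\right) - \frac{25}{12}} = \sqrt{\frac{10170}{20909} - \frac{25}{12}} = \sqrt{- \frac{400685}{250908}} = \frac{i \sqrt{25133767995}}{125454}$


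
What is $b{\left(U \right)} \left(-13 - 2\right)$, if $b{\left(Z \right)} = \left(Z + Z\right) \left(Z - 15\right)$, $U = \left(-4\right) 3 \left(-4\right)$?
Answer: $-47520$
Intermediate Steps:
$U = 48$ ($U = \left(-12\right) \left(-4\right) = 48$)
$b{\left(Z \right)} = 2 Z \left(-15 + Z\right)$
$b{\left(U \right)} \left(-13 - 2\right) = 2 \cdot 48 \left(-15 + 48\right) \left(-13 - 2\right) = 2 \cdot 48 \cdot 33 \left(-13 - 2\right) = 3168 \left(-15\right) = -47520$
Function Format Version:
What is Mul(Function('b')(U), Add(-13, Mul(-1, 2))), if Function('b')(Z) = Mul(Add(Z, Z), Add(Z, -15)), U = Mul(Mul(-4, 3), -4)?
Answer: -47520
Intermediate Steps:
U = 48 (U = Mul(-12, -4) = 48)
Function('b')(Z) = Mul(2, Z, Add(-15, Z)) (Function('b')(Z) = Mul(Mul(2, Z), Add(-15, Z)) = Mul(2, Z, Add(-15, Z)))
Mul(Function('b')(U), Add(-13, Mul(-1, 2))) = Mul(Mul(2, 48, Add(-15, 48)), Add(-13, Mul(-1, 2))) = Mul(Mul(2, 48, 33), Add(-13, -2)) = Mul(3168, -15) = -47520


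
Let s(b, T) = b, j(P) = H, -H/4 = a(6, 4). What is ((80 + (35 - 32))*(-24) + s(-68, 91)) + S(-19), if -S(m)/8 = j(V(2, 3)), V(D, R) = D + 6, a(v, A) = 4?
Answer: -1932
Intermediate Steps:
H = -16 (H = -4*4 = -16)
V(D, R) = 6 + D
j(P) = -16
S(m) = 128 (S(m) = -8*(-16) = 128)
((80 + (35 - 32))*(-24) + s(-68, 91)) + S(-19) = ((80 + (35 - 32))*(-24) - 68) + 128 = ((80 + 3)*(-24) - 68) + 128 = (83*(-24) - 68) + 128 = (-1992 - 68) + 128 = -2060 + 128 = -1932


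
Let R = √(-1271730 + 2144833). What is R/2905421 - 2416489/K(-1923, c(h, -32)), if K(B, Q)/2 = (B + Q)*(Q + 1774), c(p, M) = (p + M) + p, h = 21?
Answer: 2416489/6825584 + √873103/2905421 ≈ 0.35436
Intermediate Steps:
c(p, M) = M + 2*p (c(p, M) = (M + p) + p = M + 2*p)
R = √873103 ≈ 934.40
K(B, Q) = 2*(1774 + Q)*(B + Q) (K(B, Q) = 2*((B + Q)*(Q + 1774)) = 2*((B + Q)*(1774 + Q)) = 2*((1774 + Q)*(B + Q)) = 2*(1774 + Q)*(B + Q))
R/2905421 - 2416489/K(-1923, c(h, -32)) = √873103/2905421 - 2416489/(2*(-32 + 2*21)² + 3548*(-1923) + 3548*(-32 + 2*21) + 2*(-1923)*(-32 + 2*21)) = √873103*(1/2905421) - 2416489/(2*(-32 + 42)² - 6822804 + 3548*(-32 + 42) + 2*(-1923)*(-32 + 42)) = √873103/2905421 - 2416489/(2*10² - 6822804 + 3548*10 + 2*(-1923)*10) = √873103/2905421 - 2416489/(2*100 - 6822804 + 35480 - 38460) = √873103/2905421 - 2416489/(200 - 6822804 + 35480 - 38460) = √873103/2905421 - 2416489/(-6825584) = √873103/2905421 - 2416489*(-1/6825584) = √873103/2905421 + 2416489/6825584 = 2416489/6825584 + √873103/2905421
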